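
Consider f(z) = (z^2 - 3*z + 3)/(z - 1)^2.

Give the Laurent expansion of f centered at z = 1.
Put w = z - (1), i.e. z = w + 1. The denominator is w^2, so it suffices to rewrite the numerator in powers of w.

P(z) = z^2 - 3*z + 3
P(w + 1) = 1 - w + w^2

Dividing each term by w^2:
  f = 1/w^2 - 1/w + 1

Substituting back w = z - 1:
  f(z) = 1/(z - 1)^2 - 1/(z - 1) + 1

The series is finite because the numerator is a polynomial; the negative powers form the principal part, and the coefficient of 1/(z - 1) gives Res(f, 1) = -1.

Final answer: 1/(z - 1)^2 - 1/(z - 1) + 1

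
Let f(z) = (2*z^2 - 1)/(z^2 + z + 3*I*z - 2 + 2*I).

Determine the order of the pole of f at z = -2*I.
Factor the denominator:
  z^2 + z + 3*I*z - 2 + 2*I = (z + 2*I)*(z + 1 + I)

The numerator P(z) = 2*z^2 - 1 has P(-2*I) = -9 ≠ 0, so no factor of (z + 2*I) cancels.
Near z = -2*I we can therefore write f(z) = g(z)/(z + 2*I) with g analytic at -2*I and g(-2*I) ≠ 0 (g is the numerator divided by the remaining denominator factors).

Hence z = -2*I is a pole of order 1.

Final answer: 1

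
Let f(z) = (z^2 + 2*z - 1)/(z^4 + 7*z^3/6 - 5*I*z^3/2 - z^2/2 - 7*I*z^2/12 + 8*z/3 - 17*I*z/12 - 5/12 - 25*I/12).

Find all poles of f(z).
The singularities of f are the zeros of the denominator. Factoring,
  z^4 + 7*z^3/6 - 5*I*z^3/2 - z^2/2 - 7*I*z^2/12 + 8*z/3 - 17*I*z/12 - 5/12 - 25*I/12 = (z - I)*(z - 1/3 + I)*(z + 1 - 3*I/2)*(z + 1/2 - I)
so the candidates are z = I, z = 1/3 - I, z = -1 + 3*I/2, z = -1/2 + I.

Check the numerator P(z) = z^2 + 2*z - 1 at each one:
  P(I) = -2 + 2*I ≠ 0, so z = I is a (simple) pole.
  P(1/3 - I) = -11/9 - 8*I/3 ≠ 0, so z = 1/3 - I is a (simple) pole.
  P(-1 + 3*I/2) = -17/4 ≠ 0, so z = -1 + 3*I/2 is a (simple) pole.
  P(-1/2 + I) = -11/4 + I ≠ 0, so z = -1/2 + I is a (simple) pole.

Poles of f: {-1 + 3*I/2, -1/2 + I, I, 1/3 - I}

Final answer: {-1 + 3*I/2, -1/2 + I, I, 1/3 - I}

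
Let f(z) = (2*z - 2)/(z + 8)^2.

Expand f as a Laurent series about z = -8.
-18/(z + 8)^2 + 2/(z + 8)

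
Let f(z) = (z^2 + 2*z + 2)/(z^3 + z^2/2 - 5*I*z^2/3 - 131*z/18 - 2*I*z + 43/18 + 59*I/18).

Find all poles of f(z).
The singularities of f are the zeros of the denominator. Factoring,
  z^3 + z^2/2 - 5*I*z^2/3 - 131*z/18 - 2*I*z + 43/18 + 59*I/18 = (z - 2 - I)*(z - 1/2 - I/3)*(z + 3 - I/3)
so the candidates are z = 2 + I, z = 1/2 + I/3, z = -3 + I/3.

Check the numerator P(z) = z^2 + 2*z + 2 at each one:
  P(2 + I) = 9 + 6*I ≠ 0, so z = 2 + I is a (simple) pole.
  P(1/2 + I/3) = 113/36 + I ≠ 0, so z = 1/2 + I/3 is a (simple) pole.
  P(-3 + I/3) = 44/9 - 4*I/3 ≠ 0, so z = -3 + I/3 is a (simple) pole.

Poles of f: {-3 + I/3, 1/2 + I/3, 2 + I}

Final answer: {-3 + I/3, 1/2 + I/3, 2 + I}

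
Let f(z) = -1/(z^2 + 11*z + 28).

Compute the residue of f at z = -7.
Write f(z) = P(z)/Q(z) with P(z) = -1 and Q(z) = z^2 + 11*z + 28.
The denominator factors as Q(z) = (z + 4)*(z + 7), so z = -7 is a simple zero of Q and P is analytic there; z = -7 is therefore a simple pole and
  Res(f, z₀) = P(z₀)/Q'(z₀).

Q'(z) = 2*z + 11, so Q'(-7) = -3.
P(-7) = -1.

Res(f, -7) = (-1)/(-3) = 1/3

Final answer: 1/3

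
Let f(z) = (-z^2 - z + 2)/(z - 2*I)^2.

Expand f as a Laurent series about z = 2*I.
Put w = z - (2*I), i.e. z = w + 2*I. The denominator is w^2, so it suffices to rewrite the numerator in powers of w.

P(z) = -z^2 - z + 2
P(w + 2*I) = 6 - 2*I + (-1 - 4*I)*w - w^2

Dividing each term by w^2:
  f = (6 - 2*I)/w^2 + (-1 - 4*I)/w - 1

Substituting back w = z - 2*I:
  f(z) = (6 - 2*I)/(z - 2*I)^2 + (-1 - 4*I)/(z - 2*I) - 1

The series is finite because the numerator is a polynomial; the negative powers form the principal part, and the coefficient of 1/(z - 2*I) gives Res(f, 2*I) = -1 - 4*I.

Final answer: (6 - 2*I)/(z - 2*I)^2 + (-1 - 4*I)/(z - 2*I) - 1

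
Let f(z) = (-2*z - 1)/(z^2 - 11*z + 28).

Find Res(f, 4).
Write f(z) = P(z)/Q(z) with P(z) = -2*z - 1 and Q(z) = z^2 - 11*z + 28.
The denominator factors as Q(z) = (z - 7)*(z - 4), so z = 4 is a simple zero of Q and P is analytic there; z = 4 is therefore a simple pole and
  Res(f, z₀) = P(z₀)/Q'(z₀).

Q'(z) = 2*z - 11, so Q'(4) = -3.
P(4) = -9.

Res(f, 4) = (-9)/(-3) = 3

Final answer: 3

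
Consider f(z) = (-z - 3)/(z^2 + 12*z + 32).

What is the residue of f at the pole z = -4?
Write f(z) = P(z)/Q(z) with P(z) = -z - 3 and Q(z) = z^2 + 12*z + 32.
The denominator factors as Q(z) = (z + 8)*(z + 4), so z = -4 is a simple zero of Q and P is analytic there; z = -4 is therefore a simple pole and
  Res(f, z₀) = P(z₀)/Q'(z₀).

Q'(z) = 2*z + 12, so Q'(-4) = 4.
P(-4) = 1.

Res(f, -4) = (1)/(4) = 1/4

Final answer: 1/4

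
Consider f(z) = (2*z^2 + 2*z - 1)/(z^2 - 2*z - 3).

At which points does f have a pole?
The singularities of f are the zeros of the denominator. Factoring,
  z^2 - 2*z - 3 = (z + 1)*(z - 3)
so the candidates are z = -1, z = 3.

Check the numerator P(z) = 2*z^2 + 2*z - 1 at each one:
  P(-1) = -1 ≠ 0, so z = -1 is a (simple) pole.
  P(3) = 23 ≠ 0, so z = 3 is a (simple) pole.

Poles of f: {-1, 3}

Final answer: {-1, 3}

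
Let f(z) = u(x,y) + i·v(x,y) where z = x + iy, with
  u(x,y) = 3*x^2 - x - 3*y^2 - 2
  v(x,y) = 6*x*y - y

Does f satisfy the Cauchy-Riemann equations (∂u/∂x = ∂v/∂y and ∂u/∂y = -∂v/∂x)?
∂u/∂x = 6*x - 1
∂v/∂y = 6*x - 1
∂u/∂y = -6*y
∂v/∂x = 6*y
∂u/∂x = ∂v/∂y and ∂u/∂y = -∂v/∂x hold identically; f is analytic.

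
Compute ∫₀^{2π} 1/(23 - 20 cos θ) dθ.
Call the integral J. The integrand is 2π-periodic and we integrate over a full period, so shifting θ does not change the value (θ → θ + π flips the sign of the trig term). Hence
  J = ∫₀^{2π} dθ/(23 + 20 cos θ).
Put z = e^{iθ}: then cos θ = (z + 1/z)/2, dθ = dz/(iz), and z runs once counterclockwise around |z| = 1:
  J = ∮_{|z|=1} 1/(23 + 20*(z + 1/z)/2) · dz/(iz) = (2/i) ∮_{|z|=1} dz/(20*z^2 + 46*z + 20).
The roots of 20*z^2 + 46*z + 20 are z = (-23 ± sqrt(23^2 - 20^2))/20, with sqrt(129) = sqrt(129); their product is 1, so only z₊ = -23/20 + sqrt(129)/20 lies inside the unit circle (z₋ = -23/20 - sqrt(129)/20 lies outside).
z₊ is a simple zero of q(z) = 20*z^2 + 46*z + 20, so Res(1/q, z₊) = 1/q'(z₊) with q'(z) = 40*z + 46; and q'(z₊) = 20*(z₊ - z₋) = 2*sqrt(129).
Therefore J = (2/i) · 2πi · 1/(2*sqrt(129)) = 2*pi/(sqrt(129)) = 2*sqrt(129)*pi/129

Final answer: 2*sqrt(129)*pi/129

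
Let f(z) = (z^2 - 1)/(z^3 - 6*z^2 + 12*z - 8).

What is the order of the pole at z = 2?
Factor the denominator:
  z^3 - 6*z^2 + 12*z - 8 = (z - 2)^3

The numerator P(z) = z^2 - 1 has P(2) = 3 ≠ 0, so no factor of (z - 2) cancels.
Near z = 2 we can therefore write f(z) = g(z)/(z - 2)^3 with g analytic at 2 and g(2) ≠ 0 (g is just the numerator).

Hence z = 2 is a pole of order 3.

Final answer: 3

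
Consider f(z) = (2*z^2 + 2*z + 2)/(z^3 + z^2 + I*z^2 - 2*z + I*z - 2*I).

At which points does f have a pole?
The singularities of f are the zeros of the denominator. Factoring,
  z^3 + z^2 + I*z^2 - 2*z + I*z - 2*I = (z + 2)*(z + I)*(z - 1)
so the candidates are z = -2, z = -I, z = 1.

Check the numerator P(z) = 2*z^2 + 2*z + 2 at each one:
  P(-2) = 6 ≠ 0, so z = -2 is a (simple) pole.
  P(-I) = -2*I ≠ 0, so z = -I is a (simple) pole.
  P(1) = 6 ≠ 0, so z = 1 is a (simple) pole.

Poles of f: {-2, -I, 1}

Final answer: {-2, -I, 1}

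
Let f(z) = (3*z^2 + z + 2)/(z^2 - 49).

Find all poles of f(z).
The singularities of f are the zeros of the denominator. Factoring,
  z^2 - 49 = (z + 7)*(z - 7)
so the candidates are z = -7, z = 7.

Check the numerator P(z) = 3*z^2 + z + 2 at each one:
  P(-7) = 142 ≠ 0, so z = -7 is a (simple) pole.
  P(7) = 156 ≠ 0, so z = 7 is a (simple) pole.

Poles of f: {-7, 7}

Final answer: {-7, 7}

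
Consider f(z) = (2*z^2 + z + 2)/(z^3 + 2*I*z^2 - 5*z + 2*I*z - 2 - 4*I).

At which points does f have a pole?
The singularities of f are the zeros of the denominator. Factoring,
  z^3 + 2*I*z^2 - 5*z + 2*I*z - 2 - 4*I = (z + I)*(z - 2 + I)*(z + 2)
so the candidates are z = -I, z = 2 - I, z = -2.

Check the numerator P(z) = 2*z^2 + z + 2 at each one:
  P(-I) = -I ≠ 0, so z = -I is a (simple) pole.
  P(2 - I) = 10 - 9*I ≠ 0, so z = 2 - I is a (simple) pole.
  P(-2) = 8 ≠ 0, so z = -2 is a (simple) pole.

Poles of f: {-2, -I, 2 - I}

Final answer: {-2, -I, 2 - I}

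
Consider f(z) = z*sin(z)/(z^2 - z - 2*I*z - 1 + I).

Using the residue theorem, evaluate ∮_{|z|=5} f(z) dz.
By the residue theorem, ∮_C f(z) dz = 2πi · (sum of the residues of f at the poles inside |z| = 5).

The denominator factors as (z - 1 - I)*(z - I), so the singularities of f are simple poles at z = 1 + I, z = I.
  |1 + I|² = 2 < 25 = 5², so this pole is inside the contour.
  |I|² = 1 < 25 = 5², so this pole is inside the contour.

With P(z) = z*sin(z) and Q(z) = z^2 - z - 2*I*z - 1 + I, each pole is simple, so Res(f, z₀) = P(z₀)/Q'(z₀) with Q'(z) = 2*z - 1 - 2*I.
  Res(f, 1 + I) = P(1 + I)/Q'(1 + I) = ((1 + I)*sin(1 + I))/(1) = (1 + I)*sin(1 + I)
  Res(f, I) = P(I)/Q'(I) = (-sinh(1))/(-1) = sinh(1)

Sum of residues inside C: sinh(1) + (1 + I)*sin(1 + I)
∮_C f(z) dz = 2πi · (sinh(1) + (1 + I)*sin(1 + I)) = pi*(-2 + 2*I)*sin(1 + I) + 2*I*pi*sinh(1)

Final answer: pi*(-2 + 2*I)*sin(1 + I) + 2*I*pi*sinh(1)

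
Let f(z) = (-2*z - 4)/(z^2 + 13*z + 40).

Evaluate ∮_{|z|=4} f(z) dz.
0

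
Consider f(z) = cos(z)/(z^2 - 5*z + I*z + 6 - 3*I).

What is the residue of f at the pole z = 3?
Write f(z) = P(z)/Q(z) with P(z) = cos(z) and Q(z) = z^2 - 5*z + I*z + 6 - 3*I.
The denominator factors as Q(z) = (z - 3)*(z - 2 + I), so z = 3 is a simple zero of Q and P is analytic there; z = 3 is therefore a simple pole and
  Res(f, z₀) = P(z₀)/Q'(z₀).

Q'(z) = 2*z - 5 + I, so Q'(3) = 1 + I.
P(3) = cos(3).

Res(f, 3) = (cos(3))/(1 + I) = (1/2 - I/2)*cos(3)

Final answer: (1/2 - I/2)*cos(3)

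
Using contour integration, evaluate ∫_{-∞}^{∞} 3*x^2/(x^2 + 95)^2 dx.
3*sqrt(95)*pi/190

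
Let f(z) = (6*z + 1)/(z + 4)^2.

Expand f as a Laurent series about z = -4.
Put w = z - (-4), i.e. z = w - 4. The denominator is w^2, so it suffices to rewrite the numerator in powers of w.

P(z) = 6*z + 1
P(w - 4) = -23 + 6*w

Dividing each term by w^2:
  f = -23/w^2 + 6/w

Substituting back w = z + 4:
  f(z) = -23/(z + 4)^2 + 6/(z + 4)

The series is finite because the numerator is a polynomial; the negative powers form the principal part, and the coefficient of 1/(z + 4) gives Res(f, -4) = 6.

Final answer: -23/(z + 4)^2 + 6/(z + 4)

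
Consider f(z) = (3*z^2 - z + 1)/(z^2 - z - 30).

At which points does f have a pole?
The singularities of f are the zeros of the denominator. Factoring,
  z^2 - z - 30 = (z - 6)*(z + 5)
so the candidates are z = 6, z = -5.

Check the numerator P(z) = 3*z^2 - z + 1 at each one:
  P(6) = 103 ≠ 0, so z = 6 is a (simple) pole.
  P(-5) = 81 ≠ 0, so z = -5 is a (simple) pole.

Poles of f: {-5, 6}

Final answer: {-5, 6}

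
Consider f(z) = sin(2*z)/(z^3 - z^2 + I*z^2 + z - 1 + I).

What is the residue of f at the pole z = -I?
Write f(z) = P(z)/Q(z) with P(z) = sin(2*z) and Q(z) = z^3 - z^2 + I*z^2 + z - 1 + I.
The denominator factors as Q(z) = (z - 1 + I)*(z - I)*(z + I), so z = -I is a simple zero of Q and P is analytic there; z = -I is therefore a simple pole and
  Res(f, z₀) = P(z₀)/Q'(z₀).

Q'(z) = 3*z^2 - 2*z + 2*I*z + 1, so Q'(-I) = 2*I.
P(-I) = -I*sinh(2).

Res(f, -I) = (-I*sinh(2))/(2*I) = -sinh(2)/2

Final answer: -sinh(2)/2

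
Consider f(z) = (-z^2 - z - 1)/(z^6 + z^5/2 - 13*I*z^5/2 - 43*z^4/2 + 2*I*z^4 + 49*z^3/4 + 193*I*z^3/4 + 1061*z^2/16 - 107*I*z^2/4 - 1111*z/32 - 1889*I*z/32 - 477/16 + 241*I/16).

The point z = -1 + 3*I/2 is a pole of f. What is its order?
Factor the denominator:
  z^6 + z^5/2 - 13*I*z^5/2 - 43*z^4/2 + 2*I*z^4 + 49*z^3/4 + 193*I*z^3/4 + 1061*z^2/16 - 107*I*z^2/4 - 1111*z/32 - 1889*I*z/32 - 477/16 + 241*I/16 = (z + 1 - 3*I/2)^4*(z - 3/2 - I/2)*(z - 2)

The numerator P(z) = -z^2 - z - 1 has P(-1 + 3*I/2) = 5/4 + 3*I/2 ≠ 0, so no factor of (z + 1 - 3*I/2) cancels.
Near z = -1 + 3*I/2 we can therefore write f(z) = g(z)/(z + 1 - 3*I/2)^4 with g analytic at -1 + 3*I/2 and g(-1 + 3*I/2) ≠ 0 (g is the numerator divided by the remaining denominator factors).

Hence z = -1 + 3*I/2 is a pole of order 4.

Final answer: 4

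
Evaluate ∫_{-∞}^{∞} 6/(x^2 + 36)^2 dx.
pi/72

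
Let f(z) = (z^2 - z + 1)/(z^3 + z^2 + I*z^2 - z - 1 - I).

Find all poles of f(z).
The singularities of f are the zeros of the denominator. Factoring,
  z^3 + z^2 + I*z^2 - z - 1 - I = (z + 1)*(z - 1)*(z + 1 + I)
so the candidates are z = -1, z = 1, z = -1 - I.

Check the numerator P(z) = z^2 - z + 1 at each one:
  P(-1) = 3 ≠ 0, so z = -1 is a (simple) pole.
  P(1) = 1 ≠ 0, so z = 1 is a (simple) pole.
  P(-1 - I) = 2 + 3*I ≠ 0, so z = -1 - I is a (simple) pole.

Poles of f: {-1 - I, -1, 1}

Final answer: {-1 - I, -1, 1}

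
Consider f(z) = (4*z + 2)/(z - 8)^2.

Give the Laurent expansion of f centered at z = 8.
Put w = z - (8), i.e. z = w + 8. The denominator is w^2, so it suffices to rewrite the numerator in powers of w.

P(z) = 4*z + 2
P(w + 8) = 34 + 4*w

Dividing each term by w^2:
  f = 34/w^2 + 4/w

Substituting back w = z - 8:
  f(z) = 34/(z - 8)^2 + 4/(z - 8)

The series is finite because the numerator is a polynomial; the negative powers form the principal part, and the coefficient of 1/(z - 8) gives Res(f, 8) = 4.

Final answer: 34/(z - 8)^2 + 4/(z - 8)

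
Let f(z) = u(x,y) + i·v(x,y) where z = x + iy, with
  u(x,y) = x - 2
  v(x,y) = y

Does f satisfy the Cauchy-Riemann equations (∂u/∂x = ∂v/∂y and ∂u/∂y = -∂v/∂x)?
∂u/∂x = 1
∂v/∂y = 1
∂u/∂y = 0
∂v/∂x = 0
∂u/∂x = ∂v/∂y and ∂u/∂y = -∂v/∂x hold identically; f is analytic.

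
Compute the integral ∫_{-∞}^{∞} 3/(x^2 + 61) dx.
Let f(z) = 3/(z^2 + 61). The denominator has no real zeros and deg Q - deg P = 2 ≥ 2, so the integral of f over the upper semicircle |z| = R tends to 0 as R → ∞. Closing the contour in the upper half-plane,
  ∫_{-∞}^{∞} f(x) dx = 2πi · Σ Res(f, z_k)  over the poles with Im z_k > 0.

Zeros of the denominator: z^2 + 61 = 0 gives z = ±sqrt(61)*I.
Upper half-plane: z = sqrt(61)*I (simple).

Each pole is a simple zero of Q(z) = z^2 + 61, so Res(f, z₀) = P(z₀)/Q'(z₀) with P(z) = 3, Q'(z) = 2*z:
  Res(f, sqrt(61)*I) = (3)/(2*sqrt(61)*I) = -3*sqrt(61)*I/122

∫_{-∞}^{∞} f(x) dx = 2πi · (-3*sqrt(61)*I/122) = 3*sqrt(61)*pi/61

Final answer: 3*sqrt(61)*pi/61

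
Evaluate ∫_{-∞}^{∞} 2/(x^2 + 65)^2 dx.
sqrt(65)*pi/4225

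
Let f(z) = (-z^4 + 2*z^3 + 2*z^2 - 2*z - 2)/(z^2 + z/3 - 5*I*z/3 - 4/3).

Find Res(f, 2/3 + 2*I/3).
-821/351 + 179*I/351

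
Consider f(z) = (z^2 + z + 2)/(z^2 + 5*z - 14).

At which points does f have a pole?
{-7, 2}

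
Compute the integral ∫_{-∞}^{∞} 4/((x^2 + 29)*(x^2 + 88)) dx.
Let f(z) = 4/((z^2 + 29)*(z^2 + 88)). The denominator has no real zeros and deg Q - deg P = 4 ≥ 2, so the integral of f over the upper semicircle |z| = R tends to 0 as R → ∞. Closing the contour in the upper half-plane,
  ∫_{-∞}^{∞} f(x) dx = 2πi · Σ Res(f, z_k)  over the poles with Im z_k > 0.

Zeros of the denominator: z^2 + 29 = 0 gives z = ±sqrt(29)*I; z^2 + 88 = 0 gives z = ±2*sqrt(22)*I.
Upper half-plane: z = 2*sqrt(22)*I, z = sqrt(29)*I (simple).

Each pole is a simple zero of Q(z) = z^4 + 117*z^2 + 2552, so Res(f, z₀) = P(z₀)/Q'(z₀) with P(z) = 4, Q'(z) = 4*z^3 + 234*z:
  Res(f, 2*sqrt(22)*I) = (4)/(-236*sqrt(22)*I) = sqrt(22)*I/1298
  Res(f, sqrt(29)*I) = (4)/(118*sqrt(29)*I) = -2*sqrt(29)*I/1711

Sum of residues: I*(-44*sqrt(29) + 29*sqrt(22))/37642
∫_{-∞}^{∞} f(x) dx = 2πi · (I*(-44*sqrt(29) + 29*sqrt(22))/37642) = pi*(-29*sqrt(22) + 44*sqrt(29))/18821

Final answer: pi*(-29*sqrt(22) + 44*sqrt(29))/18821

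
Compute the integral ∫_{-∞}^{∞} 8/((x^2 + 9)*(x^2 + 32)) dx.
Let f(z) = 8/((z^2 + 9)*(z^2 + 32)). The denominator has no real zeros and deg Q - deg P = 4 ≥ 2, so the integral of f over the upper semicircle |z| = R tends to 0 as R → ∞. Closing the contour in the upper half-plane,
  ∫_{-∞}^{∞} f(x) dx = 2πi · Σ Res(f, z_k)  over the poles with Im z_k > 0.

Zeros of the denominator: z^2 + 9 = 0 gives z = ±3*I; z^2 + 32 = 0 gives z = ±4*sqrt(2)*I.
Upper half-plane: z = 3*I, z = 4*sqrt(2)*I (simple).

Each pole is a simple zero of Q(z) = z^4 + 41*z^2 + 288, so Res(f, z₀) = P(z₀)/Q'(z₀) with P(z) = 8, Q'(z) = 4*z^3 + 82*z:
  Res(f, 3*I) = (8)/(138*I) = -4*I/69
  Res(f, 4*sqrt(2)*I) = (8)/(-184*sqrt(2)*I) = sqrt(2)*I/46

Sum of residues: I*(-8 + 3*sqrt(2))/138
∫_{-∞}^{∞} f(x) dx = 2πi · (I*(-8 + 3*sqrt(2))/138) = pi*(8 - 3*sqrt(2))/69

Final answer: pi*(8 - 3*sqrt(2))/69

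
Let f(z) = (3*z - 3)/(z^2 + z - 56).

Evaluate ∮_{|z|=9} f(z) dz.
By the residue theorem, ∮_C f(z) dz = 2πi · (sum of the residues of f at the poles inside |z| = 9).

The denominator factors as (z - 7)*(z + 8), so the singularities of f are simple poles at z = 7, z = -8.
  |7|² = 49 < 81 = 9², so this pole is inside the contour.
  |-8|² = 64 < 81 = 9², so this pole is inside the contour.

With P(z) = 3*z - 3 and Q(z) = z^2 + z - 56, each pole is simple, so Res(f, z₀) = P(z₀)/Q'(z₀) with Q'(z) = 2*z + 1.
  Res(f, 7) = P(7)/Q'(7) = (18)/(15) = 6/5
  Res(f, -8) = P(-8)/Q'(-8) = (-27)/(-15) = 9/5

Sum of residues inside C: 3
∮_C f(z) dz = 2πi · (3) = 6*I*pi

Final answer: 6*I*pi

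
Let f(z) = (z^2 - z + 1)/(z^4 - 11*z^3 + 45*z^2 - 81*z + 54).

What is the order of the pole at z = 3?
Factor the denominator:
  z^4 - 11*z^3 + 45*z^2 - 81*z + 54 = (z - 3)^3*(z - 2)

The numerator P(z) = z^2 - z + 1 has P(3) = 7 ≠ 0, so no factor of (z - 3) cancels.
Near z = 3 we can therefore write f(z) = g(z)/(z - 3)^3 with g analytic at 3 and g(3) ≠ 0 (g is the numerator divided by the remaining denominator factors).

Hence z = 3 is a pole of order 3.

Final answer: 3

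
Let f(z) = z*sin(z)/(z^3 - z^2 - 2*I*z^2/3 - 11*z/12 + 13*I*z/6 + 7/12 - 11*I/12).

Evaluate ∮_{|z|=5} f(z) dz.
By the residue theorem, ∮_C f(z) dz = 2πi · (sum of the residues of f at the poles inside |z| = 5).

The denominator factors as (z - 3/2 + I/3)*(z - 1/2)*(z + 1 - I), so the singularities of f are simple poles at z = 3/2 - I/3, z = 1/2, z = -1 + I.
  |3/2 - I/3|² = 85/36 < 25 = 5², so this pole is inside the contour.
  |1/2|² = 1/4 < 25 = 5², so this pole is inside the contour.
  |-1 + I|² = 2 < 25 = 5², so this pole is inside the contour.

With P(z) = z*sin(z) and Q(z) = z^3 - z^2 - 2*I*z^2/3 - 11*z/12 + 13*I*z/6 + 7/12 - 11*I/12, each pole is simple, so Res(f, z₀) = P(z₀)/Q'(z₀) with Q'(z) = 3*z^2 - 2*z - 4*I*z/3 - 11/12 + 13*I/6.
  Res(f, 3/2 - I/3) = P(3/2 - I/3)/Q'(3/2 - I/3) = ((3/2 - I/3)*sin(3/2 - I/3))/(37/18 - 13*I/6) = (1233/2890 + 831*I/2890)*sin(3/2 - I/3)
  Res(f, 1/2) = P(1/2)/Q'(1/2) = (sin(1/2)/2)/(-7/6 + 3*I/2) = (-21/130 - 27*I/130)*sin(1/2)
  Res(f, -1 + I) = P(-1 + I)/Q'(-1 + I) = ((1 - I)*sin(1 - I))/(29/12 - 9*I/2) = (996/3757 + 300*I/3757)*sin(1 - I)

Sum of residues inside C: (-21/130 - 27*I/130)*sin(1/2) + (996/3757 + 300*I/3757)*sin(1 - I) + (1233/2890 + 831*I/2890)*sin(3/2 - I/3)
∮_C f(z) dz = 2πi · ((-21/130 - 27*I/130)*sin(1/2) + (996/3757 + 300*I/3757)*sin(1 - I) + (1233/2890 + 831*I/2890)*sin(3/2 - I/3)) = pi*(27/65 - 21*I/65)*sin(1/2) + pi*(-600/3757 + 1992*I/3757)*sin(1 - I) + pi*(-831/1445 + 1233*I/1445)*sin(3/2 - I/3)

Final answer: pi*(27/65 - 21*I/65)*sin(1/2) + pi*(-600/3757 + 1992*I/3757)*sin(1 - I) + pi*(-831/1445 + 1233*I/1445)*sin(3/2 - I/3)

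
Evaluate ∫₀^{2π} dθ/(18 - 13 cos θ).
Call the integral J. The integrand is 2π-periodic and we integrate over a full period, so shifting θ does not change the value (θ → θ + π flips the sign of the trig term). Hence
  J = ∫₀^{2π} dθ/(18 + 13 cos θ).
Put z = e^{iθ}: then cos θ = (z + 1/z)/2, dθ = dz/(iz), and z runs once counterclockwise around |z| = 1:
  J = ∮_{|z|=1} 1/(18 + 13*(z + 1/z)/2) · dz/(iz) = (2/i) ∮_{|z|=1} dz/(13*z^2 + 36*z + 13).
The roots of 13*z^2 + 36*z + 13 are z = (-18 ± sqrt(18^2 - 13^2))/13, with sqrt(155) = sqrt(155); their product is 1, so only z₊ = -18/13 + sqrt(155)/13 lies inside the unit circle (z₋ = -18/13 - sqrt(155)/13 lies outside).
z₊ is a simple zero of q(z) = 13*z^2 + 36*z + 13, so Res(1/q, z₊) = 1/q'(z₊) with q'(z) = 26*z + 36; and q'(z₊) = 13*(z₊ - z₋) = 2*sqrt(155).
Therefore J = (2/i) · 2πi · 1/(2*sqrt(155)) = 2*pi/(sqrt(155)) = 2*sqrt(155)*pi/155

Final answer: 2*sqrt(155)*pi/155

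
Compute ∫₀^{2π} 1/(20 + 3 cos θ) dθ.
Let J = ∫₀^{2π} dθ/(20 + 3 cos θ).
Put z = e^{iθ}: then cos θ = (z + 1/z)/2, dθ = dz/(iz), and z runs once counterclockwise around |z| = 1:
  J = ∮_{|z|=1} 1/(20 + 3*(z + 1/z)/2) · dz/(iz) = (2/i) ∮_{|z|=1} dz/(3*z^2 + 40*z + 3).
The roots of 3*z^2 + 40*z + 3 are z = (-20 ± sqrt(20^2 - 3^2))/3, with sqrt(391) = sqrt(391); their product is 1, so only z₊ = -20/3 + sqrt(391)/3 lies inside the unit circle (z₋ = -20/3 - sqrt(391)/3 lies outside).
z₊ is a simple zero of q(z) = 3*z^2 + 40*z + 3, so Res(1/q, z₊) = 1/q'(z₊) with q'(z) = 6*z + 40; and q'(z₊) = 3*(z₊ - z₋) = 2*sqrt(391).
Therefore J = (2/i) · 2πi · 1/(2*sqrt(391)) = 2*pi/(sqrt(391)) = 2*sqrt(391)*pi/391

Final answer: 2*sqrt(391)*pi/391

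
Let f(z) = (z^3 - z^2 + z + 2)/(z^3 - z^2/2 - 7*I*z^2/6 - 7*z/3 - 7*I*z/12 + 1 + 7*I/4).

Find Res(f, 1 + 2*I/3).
Write f(z) = P(z)/Q(z) with P(z) = z^3 - z^2 + z + 2 and Q(z) = z^3 - z^2/2 - 7*I*z^2/6 - 7*z/3 - 7*I*z/12 + 1 + 7*I/4.
The denominator factors as Q(z) = (z + 3/2)*(z - 1 - I/2)*(z - 1 - 2*I/3), so z = 1 + 2*I/3 is a simple zero of Q and P is analytic there; z = 1 + 2*I/3 is therefore a simple pole and
  Res(f, z₀) = P(z₀)/Q'(z₀).

Q'(z) = 3*z^2 - z - 7*I*z/3 - 7/3 - 7*I/12, so Q'(1 + 2*I/3) = -1/9 + 5*I/12.
P(1 + 2*I/3) = 19/9 + 28*I/27.

Res(f, 1 + 2*I/3) = (19/9 + 28*I/27)/(-1/9 + 5*I/12) = 256/241 - 3868*I/723

Final answer: 256/241 - 3868*I/723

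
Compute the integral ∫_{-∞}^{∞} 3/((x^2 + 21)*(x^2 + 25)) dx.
Let f(z) = 3/((z^2 + 21)*(z^2 + 25)). The denominator has no real zeros and deg Q - deg P = 4 ≥ 2, so the integral of f over the upper semicircle |z| = R tends to 0 as R → ∞. Closing the contour in the upper half-plane,
  ∫_{-∞}^{∞} f(x) dx = 2πi · Σ Res(f, z_k)  over the poles with Im z_k > 0.

Zeros of the denominator: z^2 + 25 = 0 gives z = ±5*I; z^2 + 21 = 0 gives z = ±sqrt(21)*I.
Upper half-plane: z = 5*I, z = sqrt(21)*I (simple).

Each pole is a simple zero of Q(z) = z^4 + 46*z^2 + 525, so Res(f, z₀) = P(z₀)/Q'(z₀) with P(z) = 3, Q'(z) = 4*z^3 + 92*z:
  Res(f, 5*I) = (3)/(-40*I) = 3*I/40
  Res(f, sqrt(21)*I) = (3)/(8*sqrt(21)*I) = -sqrt(21)*I/56

Sum of residues: I*(21 - 5*sqrt(21))/280
∫_{-∞}^{∞} f(x) dx = 2πi · (I*(21 - 5*sqrt(21))/280) = pi*(-21 + 5*sqrt(21))/140

Final answer: pi*(-21 + 5*sqrt(21))/140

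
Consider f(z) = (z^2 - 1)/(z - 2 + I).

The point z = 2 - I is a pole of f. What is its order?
Factor the denominator:
  z - 2 + I = (z - 2 + I)

The numerator P(z) = z^2 - 1 has P(2 - I) = 2 - 4*I ≠ 0, so no factor of (z - 2 + I) cancels.
Near z = 2 - I we can therefore write f(z) = g(z)/(z - 2 + I) with g analytic at 2 - I and g(2 - I) ≠ 0 (g is just the numerator).

Hence z = 2 - I is a pole of order 1.

Final answer: 1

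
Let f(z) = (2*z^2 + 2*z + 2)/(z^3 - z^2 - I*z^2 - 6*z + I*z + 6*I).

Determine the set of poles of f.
{-2, I, 3}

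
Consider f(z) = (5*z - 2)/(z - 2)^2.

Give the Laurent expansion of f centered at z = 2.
8/(z - 2)^2 + 5/(z - 2)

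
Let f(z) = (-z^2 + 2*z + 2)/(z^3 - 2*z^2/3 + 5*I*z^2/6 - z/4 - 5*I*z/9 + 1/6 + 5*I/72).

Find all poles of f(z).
{-1/3 - I/2, 1/2 - I/3, 1/2}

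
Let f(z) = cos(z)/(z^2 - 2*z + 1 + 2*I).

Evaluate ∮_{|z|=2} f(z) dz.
pi*(1/2 - I/2)*cosh(1)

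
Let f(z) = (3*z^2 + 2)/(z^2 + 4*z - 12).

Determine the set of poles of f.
{-6, 2}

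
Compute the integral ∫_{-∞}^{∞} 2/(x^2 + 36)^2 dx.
pi/216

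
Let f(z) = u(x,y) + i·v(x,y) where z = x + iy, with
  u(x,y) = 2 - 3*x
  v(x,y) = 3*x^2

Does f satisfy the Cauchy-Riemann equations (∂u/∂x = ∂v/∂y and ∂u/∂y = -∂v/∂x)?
∂u/∂x = -3
∂v/∂y = 0
∂u/∂y = 0
∂v/∂x = 6*x
∂u/∂x ≠ ∂v/∂y and ∂u/∂y ≠ -∂v/∂x; the Cauchy-Riemann equations are not satisfied, so f is not analytic.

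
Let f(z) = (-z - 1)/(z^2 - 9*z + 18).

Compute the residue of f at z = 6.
Write f(z) = P(z)/Q(z) with P(z) = -z - 1 and Q(z) = z^2 - 9*z + 18.
The denominator factors as Q(z) = (z - 3)*(z - 6), so z = 6 is a simple zero of Q and P is analytic there; z = 6 is therefore a simple pole and
  Res(f, z₀) = P(z₀)/Q'(z₀).

Q'(z) = 2*z - 9, so Q'(6) = 3.
P(6) = -7.

Res(f, 6) = (-7)/(3) = -7/3

Final answer: -7/3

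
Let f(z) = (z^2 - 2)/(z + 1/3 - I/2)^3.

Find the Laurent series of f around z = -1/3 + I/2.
Put w = z - (-1/3 + I/2), i.e. z = w - 1/3 + I/2. The denominator is w^3, so it suffices to rewrite the numerator in powers of w.

P(z) = z^2 - 2
P(w - 1/3 + I/2) = -77/36 - I/3 + (-2/3 + I)*w + w^2

Dividing each term by w^3:
  f = (-77/36 - I/3)/w^3 + (-2/3 + I)/w^2 + 1/w

Substituting back w = z + 1/3 - I/2:
  f(z) = (-77/36 - I/3)/(z + 1/3 - I/2)^3 + (-2/3 + I)/(z + 1/3 - I/2)^2 + 1/(z + 1/3 - I/2)

The series is finite because the numerator is a polynomial; the negative powers form the principal part, and the coefficient of 1/(z + 1/3 - I/2) gives Res(f, -1/3 + I/2) = 1.

Final answer: (-77/36 - I/3)/(z + 1/3 - I/2)^3 + (-2/3 + I)/(z + 1/3 - I/2)^2 + 1/(z + 1/3 - I/2)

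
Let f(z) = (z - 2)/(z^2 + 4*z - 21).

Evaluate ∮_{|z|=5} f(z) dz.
By the residue theorem, ∮_C f(z) dz = 2πi · (sum of the residues of f at the poles inside |z| = 5).

The denominator factors as (z - 3)*(z + 7), so the singularities of f are simple poles at z = 3, z = -7.
  |3|² = 9 < 25 = 5², so this pole is inside the contour.
  |-7|² = 49 > 25 = 5², so this pole is outside the contour.

With P(z) = z - 2 and Q(z) = z^2 + 4*z - 21, each pole is simple, so Res(f, z₀) = P(z₀)/Q'(z₀) with Q'(z) = 2*z + 4.
  Res(f, 3) = P(3)/Q'(3) = (1)/(10) = 1/10

∮_C f(z) dz = 2πi · (1/10) = I*pi/5

Final answer: I*pi/5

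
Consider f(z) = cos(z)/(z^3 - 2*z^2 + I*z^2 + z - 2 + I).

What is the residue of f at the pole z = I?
Write f(z) = P(z)/Q(z) with P(z) = cos(z) and Q(z) = z^3 - 2*z^2 + I*z^2 + z - 2 + I.
The denominator factors as Q(z) = (z - 2 + I)*(z + I)*(z - I), so z = I is a simple zero of Q and P is analytic there; z = I is therefore a simple pole and
  Res(f, z₀) = P(z₀)/Q'(z₀).

Q'(z) = 3*z^2 - 4*z + 2*I*z + 1, so Q'(I) = -4 - 4*I.
P(I) = cosh(1).

Res(f, I) = (cosh(1))/(-4 - 4*I) = (-1/8 + I/8)*cosh(1)

Final answer: (-1/8 + I/8)*cosh(1)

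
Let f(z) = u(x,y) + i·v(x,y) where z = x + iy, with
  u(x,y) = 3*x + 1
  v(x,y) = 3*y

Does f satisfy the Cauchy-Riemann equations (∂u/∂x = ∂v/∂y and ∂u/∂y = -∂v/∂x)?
∂u/∂x = 3
∂v/∂y = 3
∂u/∂y = 0
∂v/∂x = 0
∂u/∂x = ∂v/∂y and ∂u/∂y = -∂v/∂x hold identically; f is analytic.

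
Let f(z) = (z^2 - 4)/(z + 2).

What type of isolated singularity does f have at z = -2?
removable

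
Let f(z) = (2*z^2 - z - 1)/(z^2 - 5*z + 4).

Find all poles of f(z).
{4}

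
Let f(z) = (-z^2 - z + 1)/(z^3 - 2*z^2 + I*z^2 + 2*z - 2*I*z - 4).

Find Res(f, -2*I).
-1/4 - 7*I/12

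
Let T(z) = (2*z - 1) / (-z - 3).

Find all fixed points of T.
T(z) = z means 2*z - 1 = z*(-z - 3), i.e.
  -z^2 - 5*z + 1 = 0.
Discriminant: (-5)^2 - 4*(-1)*(1) = 29, so the roots are real.
  z = (5 ± sqrt(29))/(2*(-1))
Fixed points: {-sqrt(29)/2 - 5/2, -5/2 + sqrt(29)/2}

Final answer: {-sqrt(29)/2 - 5/2, -5/2 + sqrt(29)/2}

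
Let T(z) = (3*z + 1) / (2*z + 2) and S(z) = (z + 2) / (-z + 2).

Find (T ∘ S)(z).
(z + 4)/4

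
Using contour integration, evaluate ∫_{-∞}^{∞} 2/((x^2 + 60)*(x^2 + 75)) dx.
Let f(z) = 2/((z^2 + 60)*(z^2 + 75)). The denominator has no real zeros and deg Q - deg P = 4 ≥ 2, so the integral of f over the upper semicircle |z| = R tends to 0 as R → ∞. Closing the contour in the upper half-plane,
  ∫_{-∞}^{∞} f(x) dx = 2πi · Σ Res(f, z_k)  over the poles with Im z_k > 0.

Zeros of the denominator: z^2 + 75 = 0 gives z = ±5*sqrt(3)*I; z^2 + 60 = 0 gives z = ±2*sqrt(15)*I.
Upper half-plane: z = 2*sqrt(15)*I, z = 5*sqrt(3)*I (simple).

Each pole is a simple zero of Q(z) = z^4 + 135*z^2 + 4500, so Res(f, z₀) = P(z₀)/Q'(z₀) with P(z) = 2, Q'(z) = 4*z^3 + 270*z:
  Res(f, 2*sqrt(15)*I) = (2)/(60*sqrt(15)*I) = -sqrt(15)*I/450
  Res(f, 5*sqrt(3)*I) = (2)/(-150*sqrt(3)*I) = sqrt(3)*I/225

Sum of residues: I*(-sqrt(15) + 2*sqrt(3))/450
∫_{-∞}^{∞} f(x) dx = 2πi · (I*(-sqrt(15) + 2*sqrt(3))/450) = pi*(-2*sqrt(3) + sqrt(15))/225

Final answer: pi*(-2*sqrt(3) + sqrt(15))/225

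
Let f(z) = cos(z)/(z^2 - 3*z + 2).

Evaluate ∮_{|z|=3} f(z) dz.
By the residue theorem, ∮_C f(z) dz = 2πi · (sum of the residues of f at the poles inside |z| = 3).

The denominator factors as (z - 2)*(z - 1), so the singularities of f are simple poles at z = 2, z = 1.
  |2|² = 4 < 9 = 3², so this pole is inside the contour.
  |1|² = 1 < 9 = 3², so this pole is inside the contour.

With P(z) = cos(z) and Q(z) = z^2 - 3*z + 2, each pole is simple, so Res(f, z₀) = P(z₀)/Q'(z₀) with Q'(z) = 2*z - 3.
  Res(f, 2) = P(2)/Q'(2) = (cos(2))/(1) = cos(2)
  Res(f, 1) = P(1)/Q'(1) = (cos(1))/(-1) = -cos(1)

Sum of residues inside C: -cos(1) + cos(2)
∮_C f(z) dz = 2πi · (-cos(1) + cos(2)) = -2*I*pi*cos(1) + 2*I*pi*cos(2)

Final answer: -2*I*pi*cos(1) + 2*I*pi*cos(2)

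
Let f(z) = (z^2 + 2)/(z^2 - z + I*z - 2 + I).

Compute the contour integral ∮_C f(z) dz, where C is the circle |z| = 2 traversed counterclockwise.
By the residue theorem, ∮_C f(z) dz = 2πi · (sum of the residues of f at the poles inside |z| = 2).

The denominator factors as (z + 1)*(z - 2 + I), so the singularities of f are simple poles at z = -1, z = 2 - I.
  |-1|² = 1 < 4 = 2², so this pole is inside the contour.
  |2 - I|² = 5 > 4 = 2², so this pole is outside the contour.

With P(z) = z^2 + 2 and Q(z) = z^2 - z + I*z - 2 + I, each pole is simple, so Res(f, z₀) = P(z₀)/Q'(z₀) with Q'(z) = 2*z - 1 + I.
  Res(f, -1) = P(-1)/Q'(-1) = (3)/(-3 + I) = -9/10 - 3*I/10

∮_C f(z) dz = 2πi · (-9/10 - 3*I/10) = pi*(3/5 - 9*I/5)

Final answer: pi*(3/5 - 9*I/5)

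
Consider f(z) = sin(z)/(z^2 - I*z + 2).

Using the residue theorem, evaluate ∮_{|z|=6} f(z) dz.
2*I*pi*sinh(1)/3 + 2*I*pi*sinh(2)/3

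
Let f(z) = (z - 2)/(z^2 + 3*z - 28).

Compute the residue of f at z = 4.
2/11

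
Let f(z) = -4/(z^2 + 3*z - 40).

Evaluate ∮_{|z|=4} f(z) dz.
0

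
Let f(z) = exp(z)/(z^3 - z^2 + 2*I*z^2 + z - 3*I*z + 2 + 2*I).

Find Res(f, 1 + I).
(-1/10 - I/10)*exp(1 + I)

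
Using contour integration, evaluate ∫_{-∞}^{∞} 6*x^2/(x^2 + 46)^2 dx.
Let f(z) = 6*z^2/(z^2 + 46)^2. The denominator has no real zeros and deg Q - deg P = 2 ≥ 2, so the integral of f over the upper semicircle |z| = R tends to 0 as R → ∞. Closing the contour in the upper half-plane,
  ∫_{-∞}^{∞} f(x) dx = 2πi · Σ Res(f, z_k)  over the poles with Im z_k > 0.

Zeros of the denominator: z^2 + 46 = 0 gives z = ±sqrt(46)*I.
Upper half-plane: z = sqrt(46)*I (a pole of order 2).

Write f(z) = g(z)/(z - sqrt(46)*I)^2 with g(z) = 6*z^2/(z + sqrt(46)*I)^2. For a double pole, Res(f, z₀) = g'(z₀):
  g'(z) = 12*sqrt(46)*I*z/(z + sqrt(46)*I)^3
  Res(f, sqrt(46)*I) = g'(sqrt(46)*I) = -3*sqrt(46)*I/92

∫_{-∞}^{∞} f(x) dx = 2πi · (-3*sqrt(46)*I/92) = 3*sqrt(46)*pi/46

Final answer: 3*sqrt(46)*pi/46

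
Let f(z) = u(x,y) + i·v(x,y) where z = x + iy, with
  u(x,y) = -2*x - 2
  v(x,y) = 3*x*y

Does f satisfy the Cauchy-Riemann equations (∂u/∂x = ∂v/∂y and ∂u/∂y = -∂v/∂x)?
∂u/∂x = -2
∂v/∂y = 3*x
∂u/∂y = 0
∂v/∂x = 3*y
∂u/∂x ≠ ∂v/∂y and ∂u/∂y ≠ -∂v/∂x; the Cauchy-Riemann equations are not satisfied, so f is not analytic.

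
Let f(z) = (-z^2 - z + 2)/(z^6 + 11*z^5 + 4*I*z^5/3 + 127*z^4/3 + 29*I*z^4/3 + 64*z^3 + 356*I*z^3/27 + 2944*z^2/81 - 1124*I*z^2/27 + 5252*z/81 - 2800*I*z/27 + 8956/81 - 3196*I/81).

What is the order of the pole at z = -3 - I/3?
Factor the denominator:
  z^6 + 11*z^5 + 4*I*z^5/3 + 127*z^4/3 + 29*I*z^4/3 + 64*z^3 + 356*I*z^3/27 + 2944*z^2/81 - 1124*I*z^2/27 + 5252*z/81 - 2800*I*z/27 + 8956/81 - 3196*I/81 = (z + 3 + I/3)^4*(z + I)*(z - 1 - I)

The numerator P(z) = -z^2 - z + 2 has P(-3 - I/3) = -35/9 - 5*I/3 ≠ 0, so no factor of (z + 3 + I/3) cancels.
Near z = -3 - I/3 we can therefore write f(z) = g(z)/(z + 3 + I/3)^4 with g analytic at -3 - I/3 and g(-3 - I/3) ≠ 0 (g is the numerator divided by the remaining denominator factors).

Hence z = -3 - I/3 is a pole of order 4.

Final answer: 4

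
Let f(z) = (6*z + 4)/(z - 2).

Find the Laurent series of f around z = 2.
16/(z - 2) + 6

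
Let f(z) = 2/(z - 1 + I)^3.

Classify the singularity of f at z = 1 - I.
Write f(z) = g(z)/(z - 1 + I)^3 with g(z) = 2.
g is entire and g(1 - I) = 2 ≠ 0, so no factor of (z - 1 + I) cancels: the Laurent expansion of f about z = 1 - I starts at the power -3, i.e. lim_{z→z₀} (z - z₀)^3 f(z) = 2 is finite and nonzero.
So z = 1 - I is a pole of order 3.

Final answer: pole of order 3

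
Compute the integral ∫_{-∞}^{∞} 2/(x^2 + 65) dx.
Let f(z) = 2/(z^2 + 65). The denominator has no real zeros and deg Q - deg P = 2 ≥ 2, so the integral of f over the upper semicircle |z| = R tends to 0 as R → ∞. Closing the contour in the upper half-plane,
  ∫_{-∞}^{∞} f(x) dx = 2πi · Σ Res(f, z_k)  over the poles with Im z_k > 0.

Zeros of the denominator: z^2 + 65 = 0 gives z = ±sqrt(65)*I.
Upper half-plane: z = sqrt(65)*I (simple).

Each pole is a simple zero of Q(z) = z^2 + 65, so Res(f, z₀) = P(z₀)/Q'(z₀) with P(z) = 2, Q'(z) = 2*z:
  Res(f, sqrt(65)*I) = (2)/(2*sqrt(65)*I) = -sqrt(65)*I/65

∫_{-∞}^{∞} f(x) dx = 2πi · (-sqrt(65)*I/65) = 2*sqrt(65)*pi/65

Final answer: 2*sqrt(65)*pi/65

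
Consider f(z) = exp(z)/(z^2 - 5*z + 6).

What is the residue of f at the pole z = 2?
Write f(z) = P(z)/Q(z) with P(z) = exp(z) and Q(z) = z^2 - 5*z + 6.
The denominator factors as Q(z) = (z - 2)*(z - 3), so z = 2 is a simple zero of Q and P is analytic there; z = 2 is therefore a simple pole and
  Res(f, z₀) = P(z₀)/Q'(z₀).

Q'(z) = 2*z - 5, so Q'(2) = -1.
P(2) = exp(2).

Res(f, 2) = (exp(2))/(-1) = -exp(2)

Final answer: -exp(2)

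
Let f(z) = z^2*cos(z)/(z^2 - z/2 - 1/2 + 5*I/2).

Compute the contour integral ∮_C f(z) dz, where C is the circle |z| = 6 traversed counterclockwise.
By the residue theorem, ∮_C f(z) dz = 2πi · (sum of the residues of f at the poles inside |z| = 6).

The denominator factors as (z - 3/2 + I)*(z + 1 - I), so the singularities of f are simple poles at z = 3/2 - I, z = -1 + I.
  |3/2 - I|² = 13/4 < 36 = 6², so this pole is inside the contour.
  |-1 + I|² = 2 < 36 = 6², so this pole is inside the contour.

With P(z) = z^2*cos(z) and Q(z) = z^2 - z/2 - 1/2 + 5*I/2, each pole is simple, so Res(f, z₀) = P(z₀)/Q'(z₀) with Q'(z) = 2*z - 1/2.
  Res(f, 3/2 - I) = P(3/2 - I)/Q'(3/2 - I) = ((5/4 - 3*I)*cos(3/2 - I))/(5/2 - 2*I) = (73/82 - 20*I/41)*cos(3/2 - I)
  Res(f, -1 + I) = P(-1 + I)/Q'(-1 + I) = (-2*I*cos(1 - I))/(-5/2 + 2*I) = (-16/41 + 20*I/41)*cos(1 - I)

Sum of residues inside C: (-16/41 + 20*I/41)*cos(1 - I) + (73/82 - 20*I/41)*cos(3/2 - I)
∮_C f(z) dz = 2πi · ((-16/41 + 20*I/41)*cos(1 - I) + (73/82 - 20*I/41)*cos(3/2 - I)) = pi*(-40/41 - 32*I/41)*cos(1 - I) + pi*(40/41 + 73*I/41)*cos(3/2 - I)

Final answer: pi*(-40/41 - 32*I/41)*cos(1 - I) + pi*(40/41 + 73*I/41)*cos(3/2 - I)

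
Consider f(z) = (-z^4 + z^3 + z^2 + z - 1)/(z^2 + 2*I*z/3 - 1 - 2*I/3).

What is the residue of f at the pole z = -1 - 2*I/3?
13/60 + 641*I/540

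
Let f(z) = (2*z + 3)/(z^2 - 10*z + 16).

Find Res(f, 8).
Write f(z) = P(z)/Q(z) with P(z) = 2*z + 3 and Q(z) = z^2 - 10*z + 16.
The denominator factors as Q(z) = (z - 2)*(z - 8), so z = 8 is a simple zero of Q and P is analytic there; z = 8 is therefore a simple pole and
  Res(f, z₀) = P(z₀)/Q'(z₀).

Q'(z) = 2*z - 10, so Q'(8) = 6.
P(8) = 19.

Res(f, 8) = (19)/(6) = 19/6

Final answer: 19/6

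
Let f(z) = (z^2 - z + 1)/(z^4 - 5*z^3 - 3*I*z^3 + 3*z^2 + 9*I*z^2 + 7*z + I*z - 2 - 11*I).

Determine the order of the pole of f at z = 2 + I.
Factor the denominator:
  z^4 - 5*z^3 - 3*I*z^3 + 3*z^2 + 9*I*z^2 + 7*z + I*z - 2 - 11*I = (z - 2 - I)^3*(z + 1)

The numerator P(z) = z^2 - z + 1 has P(2 + I) = 2 + 3*I ≠ 0, so no factor of (z - 2 - I) cancels.
Near z = 2 + I we can therefore write f(z) = g(z)/(z - 2 - I)^3 with g analytic at 2 + I and g(2 + I) ≠ 0 (g is the numerator divided by the remaining denominator factors).

Hence z = 2 + I is a pole of order 3.

Final answer: 3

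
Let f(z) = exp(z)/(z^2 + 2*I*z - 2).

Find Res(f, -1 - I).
-exp(-1 - I)/2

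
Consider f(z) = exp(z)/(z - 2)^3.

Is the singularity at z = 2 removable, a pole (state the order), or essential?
Write f(z) = g(z)/(z - 2)^3 with g(z) = exp(z).
g is entire and g(2) = exp(2) ≠ 0, so no factor of (z - 2) cancels: the Laurent expansion of f about z = 2 starts at the power -3, i.e. lim_{z→z₀} (z - z₀)^3 f(z) = exp(2) is finite and nonzero.
So z = 2 is a pole of order 3.

Final answer: pole of order 3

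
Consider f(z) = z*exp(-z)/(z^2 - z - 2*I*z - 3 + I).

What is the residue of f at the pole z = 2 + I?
Write f(z) = P(z)/Q(z) with P(z) = z*exp(-z) and Q(z) = z^2 - z - 2*I*z - 3 + I.
The denominator factors as Q(z) = (z + 1 - I)*(z - 2 - I), so z = 2 + I is a simple zero of Q and P is analytic there; z = 2 + I is therefore a simple pole and
  Res(f, z₀) = P(z₀)/Q'(z₀).

Q'(z) = 2*z - 1 - 2*I, so Q'(2 + I) = 3.
P(2 + I) = (2 + I)*exp(-2 - I).

Res(f, 2 + I) = ((2 + I)*exp(-2 - I))/(3) = (2/3 + I/3)*exp(-2 - I)

Final answer: (2/3 + I/3)*exp(-2 - I)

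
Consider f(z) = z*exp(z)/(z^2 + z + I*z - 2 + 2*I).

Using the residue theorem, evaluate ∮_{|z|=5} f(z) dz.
By the residue theorem, ∮_C f(z) dz = 2πi · (sum of the residues of f at the poles inside |z| = 5).

The denominator factors as (z + 2)*(z - 1 + I), so the singularities of f are simple poles at z = -2, z = 1 - I.
  |-2|² = 4 < 25 = 5², so this pole is inside the contour.
  |1 - I|² = 2 < 25 = 5², so this pole is inside the contour.

With P(z) = z*exp(z) and Q(z) = z^2 + z + I*z - 2 + 2*I, each pole is simple, so Res(f, z₀) = P(z₀)/Q'(z₀) with Q'(z) = 2*z + 1 + I.
  Res(f, -2) = P(-2)/Q'(-2) = (-2*exp(-2))/(-3 + I) = (3/5 + I/5)*exp(-2)
  Res(f, 1 - I) = P(1 - I)/Q'(1 - I) = ((1 - I)*exp(1 - I))/(3 - I) = (2/5 - I/5)*exp(1 - I)

Sum of residues inside C: (2/5 - I/5)*exp(1 - I) + (3/5 + I/5)*exp(-2)
∮_C f(z) dz = 2πi · ((2/5 - I/5)*exp(1 - I) + (3/5 + I/5)*exp(-2)) = pi*(-2/5 + 6*I/5)*exp(-2) + pi*(2/5 + 4*I/5)*exp(1 - I)

Final answer: pi*(-2/5 + 6*I/5)*exp(-2) + pi*(2/5 + 4*I/5)*exp(1 - I)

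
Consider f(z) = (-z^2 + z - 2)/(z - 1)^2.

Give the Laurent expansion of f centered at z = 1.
Put w = z - (1), i.e. z = w + 1. The denominator is w^2, so it suffices to rewrite the numerator in powers of w.

P(z) = -z^2 + z - 2
P(w + 1) = -2 - w - w^2

Dividing each term by w^2:
  f = -2/w^2 - 1/w - 1

Substituting back w = z - 1:
  f(z) = -2/(z - 1)^2 - 1/(z - 1) - 1

The series is finite because the numerator is a polynomial; the negative powers form the principal part, and the coefficient of 1/(z - 1) gives Res(f, 1) = -1.

Final answer: -2/(z - 1)^2 - 1/(z - 1) - 1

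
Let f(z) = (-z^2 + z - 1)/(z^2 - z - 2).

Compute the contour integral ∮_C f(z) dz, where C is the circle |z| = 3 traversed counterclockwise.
0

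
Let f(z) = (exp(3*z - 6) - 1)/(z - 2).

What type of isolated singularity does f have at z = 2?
Let u = z - 2. The exponent is 3*z - 6 = 3u, so
  f = (e^(3u) - 1)/u = ((3u) + (3u)^2/2 + (3u)^3/6 + ...)/u = 3 + (9/2)*u + (9/2)*u^2 + ...
The Laurent expansion about u = 0 has no negative powers; equivalently lim_{z→2} f(z) = 3 exists and is finite.
So the singularity is removable.

Final answer: removable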